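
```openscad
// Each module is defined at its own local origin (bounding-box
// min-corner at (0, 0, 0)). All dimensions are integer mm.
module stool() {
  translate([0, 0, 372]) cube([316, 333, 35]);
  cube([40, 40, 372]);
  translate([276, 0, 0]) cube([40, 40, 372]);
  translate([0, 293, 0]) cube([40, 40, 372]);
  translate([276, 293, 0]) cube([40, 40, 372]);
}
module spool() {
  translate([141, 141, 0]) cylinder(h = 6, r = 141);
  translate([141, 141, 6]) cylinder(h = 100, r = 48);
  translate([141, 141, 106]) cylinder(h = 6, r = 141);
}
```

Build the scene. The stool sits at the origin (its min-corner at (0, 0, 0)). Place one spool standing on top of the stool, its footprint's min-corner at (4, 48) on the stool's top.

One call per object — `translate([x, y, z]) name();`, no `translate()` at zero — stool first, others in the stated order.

stool();
translate([4, 48, 407]) spool();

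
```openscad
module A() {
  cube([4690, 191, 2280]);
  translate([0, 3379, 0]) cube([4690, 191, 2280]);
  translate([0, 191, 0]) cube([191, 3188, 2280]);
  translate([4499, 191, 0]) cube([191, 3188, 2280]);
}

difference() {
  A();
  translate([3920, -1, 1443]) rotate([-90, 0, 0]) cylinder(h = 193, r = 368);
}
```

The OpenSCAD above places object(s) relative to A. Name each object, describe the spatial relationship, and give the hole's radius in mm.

The subtracted cylinder has r = 368 mm.

A is a house frame. The house frame has a circular hole through its front wall. The hole's radius is 368 mm.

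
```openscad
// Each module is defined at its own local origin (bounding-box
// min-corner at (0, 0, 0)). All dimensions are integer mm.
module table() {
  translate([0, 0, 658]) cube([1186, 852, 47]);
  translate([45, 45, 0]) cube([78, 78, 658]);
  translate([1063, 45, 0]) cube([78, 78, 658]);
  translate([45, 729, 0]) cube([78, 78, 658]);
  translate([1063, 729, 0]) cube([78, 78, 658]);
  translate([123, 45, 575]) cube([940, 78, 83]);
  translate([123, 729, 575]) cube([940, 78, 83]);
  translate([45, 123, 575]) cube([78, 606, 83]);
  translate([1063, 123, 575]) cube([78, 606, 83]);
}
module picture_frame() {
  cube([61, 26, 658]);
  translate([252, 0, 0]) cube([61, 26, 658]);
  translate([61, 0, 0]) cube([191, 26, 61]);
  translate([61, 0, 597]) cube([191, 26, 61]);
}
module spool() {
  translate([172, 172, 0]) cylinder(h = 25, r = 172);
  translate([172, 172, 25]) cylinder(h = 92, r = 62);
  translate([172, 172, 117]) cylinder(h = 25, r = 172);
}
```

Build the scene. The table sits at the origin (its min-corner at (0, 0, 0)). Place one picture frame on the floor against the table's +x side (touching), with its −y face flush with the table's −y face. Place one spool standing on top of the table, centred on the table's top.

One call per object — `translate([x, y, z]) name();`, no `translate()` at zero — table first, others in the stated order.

table();
translate([1186, 0, 0]) picture_frame();
translate([421, 254, 705]) spool();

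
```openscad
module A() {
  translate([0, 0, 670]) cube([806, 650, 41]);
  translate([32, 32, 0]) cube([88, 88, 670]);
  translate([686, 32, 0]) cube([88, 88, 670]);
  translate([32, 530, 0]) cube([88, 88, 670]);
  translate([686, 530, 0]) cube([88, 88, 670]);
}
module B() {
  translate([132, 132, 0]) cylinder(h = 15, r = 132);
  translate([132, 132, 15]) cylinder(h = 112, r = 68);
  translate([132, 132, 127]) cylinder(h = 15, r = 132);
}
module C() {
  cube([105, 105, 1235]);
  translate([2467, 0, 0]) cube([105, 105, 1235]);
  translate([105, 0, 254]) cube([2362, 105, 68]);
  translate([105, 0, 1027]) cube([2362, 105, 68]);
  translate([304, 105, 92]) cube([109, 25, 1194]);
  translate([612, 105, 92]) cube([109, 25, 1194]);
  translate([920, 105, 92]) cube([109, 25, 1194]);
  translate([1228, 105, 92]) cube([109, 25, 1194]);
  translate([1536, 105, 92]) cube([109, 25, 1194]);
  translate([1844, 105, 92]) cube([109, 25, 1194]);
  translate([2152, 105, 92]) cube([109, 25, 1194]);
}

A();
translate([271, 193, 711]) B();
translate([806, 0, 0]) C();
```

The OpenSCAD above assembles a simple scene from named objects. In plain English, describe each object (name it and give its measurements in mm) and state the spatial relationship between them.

A is a table: top 806 mm (x) × 650 mm (y), 41 mm thick, upper face at z = 711 mm, on four 88×88 mm square legs, each inset 32 mm from the nearest pair of top edges, running from z = 0 to the bottom of the top.

B is a spool: two coaxial disc flanges of radius 132 mm and thickness 15 mm, joined by a core cylinder of radius 68 mm and height 112 mm. The lower flange rests on z = 0 and the three cylinders share a vertical axis.

C is a fence section. Two 105×105 mm posts, 1235 mm tall, stand on the floor with a clear span of 2362 mm between their inner faces. Two horizontal rails of 105×68 mm section span the gap between the posts with their undersides at z = 254 mm and z = 1027 mm, flush with the posts' −y face. 7 pickets, each 109 mm wide, 25 mm thick and 1194 mm tall, are fixed to the +y face of the rails with their bottoms at z = 92 mm, evenly spaced across the span with equal gaps (rounded down to the nearest mm) at the −x end and between each pair — any rounding remainder accumulates at the +x end.

The spool is on top of the table, centred. The fence section is against the table's +x side, with their −y faces flush.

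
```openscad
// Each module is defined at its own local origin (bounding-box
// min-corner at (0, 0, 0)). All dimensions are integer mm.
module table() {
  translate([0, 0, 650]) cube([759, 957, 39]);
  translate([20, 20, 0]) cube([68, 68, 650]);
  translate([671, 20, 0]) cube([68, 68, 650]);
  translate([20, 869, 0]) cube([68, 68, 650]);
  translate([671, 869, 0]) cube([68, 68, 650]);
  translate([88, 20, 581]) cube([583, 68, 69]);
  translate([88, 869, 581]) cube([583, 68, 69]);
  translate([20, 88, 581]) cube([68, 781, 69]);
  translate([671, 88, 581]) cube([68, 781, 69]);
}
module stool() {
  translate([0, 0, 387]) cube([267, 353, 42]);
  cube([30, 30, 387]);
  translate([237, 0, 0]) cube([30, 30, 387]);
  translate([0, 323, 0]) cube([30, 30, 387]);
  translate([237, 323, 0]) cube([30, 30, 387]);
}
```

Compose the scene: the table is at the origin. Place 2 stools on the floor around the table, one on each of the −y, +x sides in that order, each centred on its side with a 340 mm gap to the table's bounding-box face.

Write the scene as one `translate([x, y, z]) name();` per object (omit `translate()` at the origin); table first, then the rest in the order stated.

table();
translate([246, -693, 0]) stool();
translate([1099, 302, 0]) stool();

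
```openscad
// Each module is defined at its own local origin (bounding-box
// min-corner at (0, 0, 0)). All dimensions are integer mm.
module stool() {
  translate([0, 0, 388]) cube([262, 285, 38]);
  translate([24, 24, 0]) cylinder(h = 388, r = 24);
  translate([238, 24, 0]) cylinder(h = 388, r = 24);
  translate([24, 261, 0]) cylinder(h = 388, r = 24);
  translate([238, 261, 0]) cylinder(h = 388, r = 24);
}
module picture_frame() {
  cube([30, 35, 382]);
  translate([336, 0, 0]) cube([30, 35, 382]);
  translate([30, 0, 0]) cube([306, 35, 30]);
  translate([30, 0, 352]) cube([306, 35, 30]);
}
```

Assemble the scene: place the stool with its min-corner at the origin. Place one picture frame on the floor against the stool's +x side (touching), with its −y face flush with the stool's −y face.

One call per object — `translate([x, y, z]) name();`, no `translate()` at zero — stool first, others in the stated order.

stool();
translate([262, 0, 0]) picture_frame();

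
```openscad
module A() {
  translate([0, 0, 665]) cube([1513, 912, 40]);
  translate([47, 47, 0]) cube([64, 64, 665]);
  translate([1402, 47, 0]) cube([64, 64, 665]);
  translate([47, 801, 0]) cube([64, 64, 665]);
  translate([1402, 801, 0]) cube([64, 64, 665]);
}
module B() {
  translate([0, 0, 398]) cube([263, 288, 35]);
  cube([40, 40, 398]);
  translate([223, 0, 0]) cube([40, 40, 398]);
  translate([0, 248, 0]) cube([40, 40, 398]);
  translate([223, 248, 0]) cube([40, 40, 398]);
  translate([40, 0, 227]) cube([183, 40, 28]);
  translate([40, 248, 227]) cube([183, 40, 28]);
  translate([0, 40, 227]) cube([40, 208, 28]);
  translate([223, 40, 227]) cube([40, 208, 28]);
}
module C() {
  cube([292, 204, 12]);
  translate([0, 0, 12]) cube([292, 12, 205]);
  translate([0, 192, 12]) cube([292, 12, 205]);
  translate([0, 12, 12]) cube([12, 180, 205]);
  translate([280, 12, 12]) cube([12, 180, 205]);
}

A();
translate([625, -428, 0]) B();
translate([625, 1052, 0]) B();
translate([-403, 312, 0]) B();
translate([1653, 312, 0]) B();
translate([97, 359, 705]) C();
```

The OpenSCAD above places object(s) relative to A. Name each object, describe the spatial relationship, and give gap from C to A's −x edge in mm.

A is a table. B is a stool. C is an open box. Four stools sit around the table at the −y, +y, −x, +x sides. The open box is on top of the table. The gap from the open box to the table's −x edge is 97 mm.

The open box's min-x is at 97; the table's min-x is 0; gap = 97 mm.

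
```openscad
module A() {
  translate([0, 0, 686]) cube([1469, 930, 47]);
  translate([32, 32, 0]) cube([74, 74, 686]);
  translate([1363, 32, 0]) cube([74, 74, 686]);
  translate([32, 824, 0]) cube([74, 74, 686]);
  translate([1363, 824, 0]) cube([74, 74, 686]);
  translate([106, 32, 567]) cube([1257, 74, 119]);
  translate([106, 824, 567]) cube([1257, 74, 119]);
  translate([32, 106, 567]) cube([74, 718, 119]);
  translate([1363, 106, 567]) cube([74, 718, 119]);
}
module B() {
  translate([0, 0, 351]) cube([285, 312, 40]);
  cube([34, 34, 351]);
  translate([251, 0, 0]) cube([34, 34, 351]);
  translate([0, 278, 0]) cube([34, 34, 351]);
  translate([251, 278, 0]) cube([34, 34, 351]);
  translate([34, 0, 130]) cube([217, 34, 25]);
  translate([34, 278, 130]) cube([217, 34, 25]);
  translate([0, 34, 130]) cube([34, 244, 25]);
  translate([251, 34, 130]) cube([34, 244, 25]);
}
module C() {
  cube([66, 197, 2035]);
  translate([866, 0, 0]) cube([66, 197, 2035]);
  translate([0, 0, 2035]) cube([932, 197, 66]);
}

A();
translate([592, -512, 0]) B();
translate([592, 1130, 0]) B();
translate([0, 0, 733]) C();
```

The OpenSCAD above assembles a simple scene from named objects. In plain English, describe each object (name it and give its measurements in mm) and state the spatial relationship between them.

A is a table with a 1469×930 mm rectangular top, 47 mm thick, top surface at z = 733 mm, supported by four 74×74 mm square legs, each inset 32 mm from the nearest pair of top edges, running from the floor. Four apron rails, 74 mm thick and 119 mm tall, run between adjacent legs with their top edges flush with the underside of the top and their outer faces flush with the legs' outer faces.

B is a four-legged stool. The seat is a 285×312×40 mm slab whose top surface is at z = 391 mm; four square legs, each 34×34 mm in cross-section, run from the floor (z = 0) to the underside of the seat, each flush with a corner of the seat. Four stretchers, 34 mm wide and 25 mm tall, connect adjacent legs with their undersides at z = 130 mm, each running between the inner faces of the legs it joins and aligned with the legs' outer faces on the other axis.

C is a rectangular door frame: two vertical jambs of 66×197 mm section, 2035 mm tall, with a clear opening 800 mm wide between their inner faces. A header 66 mm tall and 197 mm deep lies on top of the jambs and spans the full outside width.

Two stools sit around the table at the −y, +y sides. The door frame is on top of the table.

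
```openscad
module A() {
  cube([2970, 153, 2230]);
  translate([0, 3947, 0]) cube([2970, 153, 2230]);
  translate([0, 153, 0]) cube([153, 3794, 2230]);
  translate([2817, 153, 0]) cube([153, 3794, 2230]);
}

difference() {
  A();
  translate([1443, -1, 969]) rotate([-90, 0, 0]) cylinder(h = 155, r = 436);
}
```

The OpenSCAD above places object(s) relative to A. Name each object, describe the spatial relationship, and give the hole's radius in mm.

A is a house frame. The house frame has a circular hole through its front wall. The hole's radius is 436 mm.

The subtracted cylinder has r = 436 mm.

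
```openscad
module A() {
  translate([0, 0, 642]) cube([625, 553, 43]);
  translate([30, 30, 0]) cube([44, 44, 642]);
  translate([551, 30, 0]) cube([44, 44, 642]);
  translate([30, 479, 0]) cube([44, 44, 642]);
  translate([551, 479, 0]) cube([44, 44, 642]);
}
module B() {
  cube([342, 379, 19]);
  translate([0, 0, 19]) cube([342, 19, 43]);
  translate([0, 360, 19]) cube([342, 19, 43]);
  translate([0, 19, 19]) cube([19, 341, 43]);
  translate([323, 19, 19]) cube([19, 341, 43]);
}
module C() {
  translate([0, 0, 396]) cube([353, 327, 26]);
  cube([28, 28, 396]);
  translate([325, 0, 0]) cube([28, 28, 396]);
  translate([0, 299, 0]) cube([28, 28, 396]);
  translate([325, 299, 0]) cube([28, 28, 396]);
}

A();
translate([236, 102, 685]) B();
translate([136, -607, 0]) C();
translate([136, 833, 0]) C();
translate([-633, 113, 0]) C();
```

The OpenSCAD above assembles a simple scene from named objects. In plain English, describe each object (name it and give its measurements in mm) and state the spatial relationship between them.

A is a rectangular dining table. The top is 625×553×43 mm with its upper surface at z = 685 mm. It stands on four 44×44 mm square legs, each inset 30 mm from the nearest pair of top edges, running from the floor to the underside of the top.

B is an open-topped rectangular box: outside dimensions 342×379×62 mm, with a uniform wall and base thickness of 19 mm. The base is a full 342×379 slab on the floor; four walls sit on top of the base. The front and back walls (the −y and +y sides) span the full width; the two side walls fit between them.

C is a four-legged stool. The seat is 353×327 mm, 26 mm thick, top at z = 422 mm. It stands on four square legs, each 28×28 mm in cross-section, from z = 0 to the seat underside, each flush with a corner of the seat.

The open box is on top of the table. Three stools sit around the table at the −y, +y, −x sides.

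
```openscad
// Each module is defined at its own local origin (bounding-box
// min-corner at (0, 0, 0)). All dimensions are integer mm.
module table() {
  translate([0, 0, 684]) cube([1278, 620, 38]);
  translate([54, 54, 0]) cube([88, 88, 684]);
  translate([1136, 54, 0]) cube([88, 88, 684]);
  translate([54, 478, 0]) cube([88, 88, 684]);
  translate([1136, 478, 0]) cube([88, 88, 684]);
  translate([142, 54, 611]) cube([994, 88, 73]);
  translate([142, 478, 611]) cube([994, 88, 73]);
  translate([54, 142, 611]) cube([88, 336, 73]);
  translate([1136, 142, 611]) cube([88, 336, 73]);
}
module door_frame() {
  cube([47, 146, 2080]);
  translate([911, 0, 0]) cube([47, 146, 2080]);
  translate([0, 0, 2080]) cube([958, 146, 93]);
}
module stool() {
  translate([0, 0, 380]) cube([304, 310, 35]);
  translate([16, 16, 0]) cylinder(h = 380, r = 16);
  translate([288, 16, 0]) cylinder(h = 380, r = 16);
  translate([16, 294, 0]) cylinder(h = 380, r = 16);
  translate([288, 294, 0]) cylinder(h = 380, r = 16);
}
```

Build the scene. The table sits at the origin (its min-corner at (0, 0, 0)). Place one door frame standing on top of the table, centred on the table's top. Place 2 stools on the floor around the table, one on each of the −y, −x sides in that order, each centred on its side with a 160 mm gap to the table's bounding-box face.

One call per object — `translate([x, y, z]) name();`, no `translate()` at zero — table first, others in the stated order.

table();
translate([160, 237, 722]) door_frame();
translate([487, -470, 0]) stool();
translate([-464, 155, 0]) stool();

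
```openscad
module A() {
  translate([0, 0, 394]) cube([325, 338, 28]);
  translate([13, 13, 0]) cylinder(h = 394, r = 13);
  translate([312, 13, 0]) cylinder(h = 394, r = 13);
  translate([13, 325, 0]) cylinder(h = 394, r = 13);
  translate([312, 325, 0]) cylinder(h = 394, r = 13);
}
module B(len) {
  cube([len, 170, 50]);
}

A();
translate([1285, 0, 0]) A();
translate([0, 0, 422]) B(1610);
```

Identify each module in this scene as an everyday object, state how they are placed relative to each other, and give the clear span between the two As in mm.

A is a stool. B is a beam. A beam spans the tops of two stools. The clear span between the two stools is 960 mm.

Second stool starts at x = 1285; first ends at x = 325; clear span = 1285 − 325 = 960 mm.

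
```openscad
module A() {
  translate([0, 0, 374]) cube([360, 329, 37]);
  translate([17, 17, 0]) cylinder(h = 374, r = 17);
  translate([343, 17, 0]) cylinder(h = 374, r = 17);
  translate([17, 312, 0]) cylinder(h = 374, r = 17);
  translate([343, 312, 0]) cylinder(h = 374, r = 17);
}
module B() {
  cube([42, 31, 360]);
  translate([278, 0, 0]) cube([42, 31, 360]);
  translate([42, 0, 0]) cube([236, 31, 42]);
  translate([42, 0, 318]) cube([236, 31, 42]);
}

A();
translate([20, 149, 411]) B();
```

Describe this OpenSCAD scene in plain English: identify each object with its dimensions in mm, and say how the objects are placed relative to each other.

A is a four-legged stool. The seat is 360×329 mm, 37 mm thick, top at z = 411 mm. It stands on four round legs, each 34 mm in diameter, from z = 0 to the seat underside, each leg's axis is inset half a diameter from the nearest pair of seat edges (so the leg's bounding box is flush with the corner).

B is a picture frame with a 236×276 mm rectangular opening (x by z) and a uniform 42 mm border on every side. Frame depth is 31 mm along y. It is built from two vertical stiles running the full outside height and two horizontal rails spanning the gap between the stiles.

The picture frame is on top of the stool, centred.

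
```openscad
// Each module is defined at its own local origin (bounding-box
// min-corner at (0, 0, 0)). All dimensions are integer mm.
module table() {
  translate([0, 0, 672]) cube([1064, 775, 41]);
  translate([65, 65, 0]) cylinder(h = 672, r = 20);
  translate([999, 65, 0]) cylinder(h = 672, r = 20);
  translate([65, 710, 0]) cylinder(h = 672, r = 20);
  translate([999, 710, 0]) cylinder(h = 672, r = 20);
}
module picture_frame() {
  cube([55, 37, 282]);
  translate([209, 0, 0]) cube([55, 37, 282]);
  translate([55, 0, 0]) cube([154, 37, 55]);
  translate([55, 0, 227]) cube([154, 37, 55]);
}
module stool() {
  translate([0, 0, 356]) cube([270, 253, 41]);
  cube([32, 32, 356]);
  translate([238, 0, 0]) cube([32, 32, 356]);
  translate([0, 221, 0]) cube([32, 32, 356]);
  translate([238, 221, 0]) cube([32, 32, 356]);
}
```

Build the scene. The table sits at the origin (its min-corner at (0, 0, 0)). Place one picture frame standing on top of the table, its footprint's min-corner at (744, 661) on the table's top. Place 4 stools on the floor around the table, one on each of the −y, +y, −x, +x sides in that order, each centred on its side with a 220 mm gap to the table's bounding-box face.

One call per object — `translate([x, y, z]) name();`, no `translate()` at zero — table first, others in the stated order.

table();
translate([744, 661, 713]) picture_frame();
translate([397, -473, 0]) stool();
translate([397, 995, 0]) stool();
translate([-490, 261, 0]) stool();
translate([1284, 261, 0]) stool();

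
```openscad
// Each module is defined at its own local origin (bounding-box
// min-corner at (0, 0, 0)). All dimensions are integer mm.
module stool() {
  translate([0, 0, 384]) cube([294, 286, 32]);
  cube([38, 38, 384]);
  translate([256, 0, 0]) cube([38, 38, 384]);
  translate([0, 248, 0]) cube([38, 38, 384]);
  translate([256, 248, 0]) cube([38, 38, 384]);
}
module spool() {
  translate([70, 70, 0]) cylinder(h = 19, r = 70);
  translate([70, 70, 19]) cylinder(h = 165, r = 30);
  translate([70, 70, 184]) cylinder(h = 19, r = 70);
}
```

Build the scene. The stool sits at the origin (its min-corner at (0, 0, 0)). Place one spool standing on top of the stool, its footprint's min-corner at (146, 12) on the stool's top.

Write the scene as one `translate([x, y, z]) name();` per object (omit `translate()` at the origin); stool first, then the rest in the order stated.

stool();
translate([146, 12, 416]) spool();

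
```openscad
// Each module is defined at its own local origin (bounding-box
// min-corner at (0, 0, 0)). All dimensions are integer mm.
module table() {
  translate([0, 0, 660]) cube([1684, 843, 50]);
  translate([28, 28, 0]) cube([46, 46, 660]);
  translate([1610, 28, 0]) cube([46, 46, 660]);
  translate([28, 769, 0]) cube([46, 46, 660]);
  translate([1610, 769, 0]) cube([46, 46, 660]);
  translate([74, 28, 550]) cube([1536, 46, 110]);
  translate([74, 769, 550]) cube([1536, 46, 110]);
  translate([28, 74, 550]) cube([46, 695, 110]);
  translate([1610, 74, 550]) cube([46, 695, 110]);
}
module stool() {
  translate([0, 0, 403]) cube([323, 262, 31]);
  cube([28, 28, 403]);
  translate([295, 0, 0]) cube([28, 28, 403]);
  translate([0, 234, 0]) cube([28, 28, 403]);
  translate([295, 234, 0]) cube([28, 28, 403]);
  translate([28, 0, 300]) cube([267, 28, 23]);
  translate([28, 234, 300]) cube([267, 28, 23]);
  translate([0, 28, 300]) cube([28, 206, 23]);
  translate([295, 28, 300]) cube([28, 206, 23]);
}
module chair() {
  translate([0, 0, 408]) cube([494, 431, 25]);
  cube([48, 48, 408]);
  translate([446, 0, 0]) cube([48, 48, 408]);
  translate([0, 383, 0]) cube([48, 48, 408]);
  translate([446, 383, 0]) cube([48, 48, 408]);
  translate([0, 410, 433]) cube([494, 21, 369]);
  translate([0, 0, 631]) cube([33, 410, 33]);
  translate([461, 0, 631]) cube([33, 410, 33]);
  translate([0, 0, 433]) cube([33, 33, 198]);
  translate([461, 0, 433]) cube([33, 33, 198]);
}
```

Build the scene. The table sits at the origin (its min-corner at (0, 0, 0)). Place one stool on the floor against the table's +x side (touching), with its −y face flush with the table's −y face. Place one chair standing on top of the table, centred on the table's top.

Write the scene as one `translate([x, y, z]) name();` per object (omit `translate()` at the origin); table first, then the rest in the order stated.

table();
translate([1684, 0, 0]) stool();
translate([595, 206, 710]) chair();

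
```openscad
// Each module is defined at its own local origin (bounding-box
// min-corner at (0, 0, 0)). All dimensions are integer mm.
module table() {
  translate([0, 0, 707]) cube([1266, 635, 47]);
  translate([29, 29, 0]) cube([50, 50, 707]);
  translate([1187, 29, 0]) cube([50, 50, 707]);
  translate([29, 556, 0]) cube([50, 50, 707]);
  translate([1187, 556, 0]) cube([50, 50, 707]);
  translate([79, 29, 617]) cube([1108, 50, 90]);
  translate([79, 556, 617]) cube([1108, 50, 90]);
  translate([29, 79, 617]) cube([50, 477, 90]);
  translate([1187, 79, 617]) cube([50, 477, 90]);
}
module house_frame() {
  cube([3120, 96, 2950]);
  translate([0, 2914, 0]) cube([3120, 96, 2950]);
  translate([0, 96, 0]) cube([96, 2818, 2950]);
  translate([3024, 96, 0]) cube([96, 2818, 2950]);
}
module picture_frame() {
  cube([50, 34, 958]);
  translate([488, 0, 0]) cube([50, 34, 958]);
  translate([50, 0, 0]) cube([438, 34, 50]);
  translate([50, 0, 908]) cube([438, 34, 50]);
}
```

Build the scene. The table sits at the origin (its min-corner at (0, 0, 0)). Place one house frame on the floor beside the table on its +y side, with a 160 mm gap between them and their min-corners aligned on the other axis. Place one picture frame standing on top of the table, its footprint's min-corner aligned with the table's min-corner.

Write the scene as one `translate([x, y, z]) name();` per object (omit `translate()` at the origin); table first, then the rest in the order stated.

table();
translate([0, 795, 0]) house_frame();
translate([0, 0, 754]) picture_frame();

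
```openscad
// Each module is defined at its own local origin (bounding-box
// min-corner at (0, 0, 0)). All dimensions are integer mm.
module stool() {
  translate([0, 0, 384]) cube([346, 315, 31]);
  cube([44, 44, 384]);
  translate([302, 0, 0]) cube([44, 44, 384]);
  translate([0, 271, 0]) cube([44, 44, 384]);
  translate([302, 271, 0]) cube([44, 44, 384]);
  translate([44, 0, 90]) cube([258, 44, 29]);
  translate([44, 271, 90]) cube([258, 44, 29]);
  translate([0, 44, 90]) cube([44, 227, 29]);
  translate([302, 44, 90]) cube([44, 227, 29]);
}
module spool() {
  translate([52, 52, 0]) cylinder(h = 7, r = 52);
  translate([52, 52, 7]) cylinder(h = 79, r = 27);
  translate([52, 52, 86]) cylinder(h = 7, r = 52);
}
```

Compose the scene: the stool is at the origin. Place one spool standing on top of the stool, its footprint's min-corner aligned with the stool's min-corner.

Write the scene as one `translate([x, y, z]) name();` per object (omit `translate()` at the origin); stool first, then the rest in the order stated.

stool();
translate([0, 0, 415]) spool();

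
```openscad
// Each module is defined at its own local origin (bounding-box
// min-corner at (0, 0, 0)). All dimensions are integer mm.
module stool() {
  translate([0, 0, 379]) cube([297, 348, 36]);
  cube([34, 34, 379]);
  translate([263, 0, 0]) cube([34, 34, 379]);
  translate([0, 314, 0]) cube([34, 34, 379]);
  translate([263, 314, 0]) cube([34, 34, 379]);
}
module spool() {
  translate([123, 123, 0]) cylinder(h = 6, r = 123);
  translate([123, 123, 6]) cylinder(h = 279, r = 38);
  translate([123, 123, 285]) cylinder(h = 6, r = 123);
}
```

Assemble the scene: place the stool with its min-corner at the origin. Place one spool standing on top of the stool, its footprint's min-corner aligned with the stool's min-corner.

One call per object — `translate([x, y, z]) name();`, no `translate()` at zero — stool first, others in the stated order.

stool();
translate([0, 0, 415]) spool();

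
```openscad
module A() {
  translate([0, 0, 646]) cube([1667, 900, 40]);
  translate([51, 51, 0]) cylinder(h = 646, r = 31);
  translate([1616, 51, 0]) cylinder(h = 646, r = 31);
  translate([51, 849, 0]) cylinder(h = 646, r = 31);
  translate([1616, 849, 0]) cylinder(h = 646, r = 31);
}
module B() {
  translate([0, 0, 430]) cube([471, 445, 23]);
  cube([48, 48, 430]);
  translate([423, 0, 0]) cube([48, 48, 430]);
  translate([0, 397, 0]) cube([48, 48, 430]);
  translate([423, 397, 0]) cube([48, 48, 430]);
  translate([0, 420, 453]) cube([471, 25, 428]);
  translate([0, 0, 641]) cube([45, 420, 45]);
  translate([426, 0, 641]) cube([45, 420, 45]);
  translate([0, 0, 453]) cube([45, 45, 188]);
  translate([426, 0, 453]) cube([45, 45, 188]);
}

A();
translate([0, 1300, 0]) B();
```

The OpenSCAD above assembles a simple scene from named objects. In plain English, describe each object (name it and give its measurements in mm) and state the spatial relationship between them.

A is a table: top 1667 mm (x) × 900 mm (y), 40 mm thick, upper face at z = 686 mm, on four round legs of 62 mm diameter, each leg's bounding box inset 20 mm from the nearest pair of top edges, running from z = 0 to the bottom of the top.

B is a chair. The seat is a 471×445×23 mm slab with its top at z = 453 mm, on four 48×48 mm corner legs (flush with the seat edges, standing on z = 0). A flat backrest 25 mm thick, 428 mm tall, spans the full seat width and rises from the seat top along its +y edge, rear face flush with the rear of the seat. Two armrests of 45×45 mm section run along each side from the seat's front edge to the front of the backrest, top faces 233 mm above the seat top and outer faces flush with the seat's x-edges; a 45×45 mm post under the front of each armrest stands on the seat at the front corner.

The chair is on the floor beside the table on its +y side.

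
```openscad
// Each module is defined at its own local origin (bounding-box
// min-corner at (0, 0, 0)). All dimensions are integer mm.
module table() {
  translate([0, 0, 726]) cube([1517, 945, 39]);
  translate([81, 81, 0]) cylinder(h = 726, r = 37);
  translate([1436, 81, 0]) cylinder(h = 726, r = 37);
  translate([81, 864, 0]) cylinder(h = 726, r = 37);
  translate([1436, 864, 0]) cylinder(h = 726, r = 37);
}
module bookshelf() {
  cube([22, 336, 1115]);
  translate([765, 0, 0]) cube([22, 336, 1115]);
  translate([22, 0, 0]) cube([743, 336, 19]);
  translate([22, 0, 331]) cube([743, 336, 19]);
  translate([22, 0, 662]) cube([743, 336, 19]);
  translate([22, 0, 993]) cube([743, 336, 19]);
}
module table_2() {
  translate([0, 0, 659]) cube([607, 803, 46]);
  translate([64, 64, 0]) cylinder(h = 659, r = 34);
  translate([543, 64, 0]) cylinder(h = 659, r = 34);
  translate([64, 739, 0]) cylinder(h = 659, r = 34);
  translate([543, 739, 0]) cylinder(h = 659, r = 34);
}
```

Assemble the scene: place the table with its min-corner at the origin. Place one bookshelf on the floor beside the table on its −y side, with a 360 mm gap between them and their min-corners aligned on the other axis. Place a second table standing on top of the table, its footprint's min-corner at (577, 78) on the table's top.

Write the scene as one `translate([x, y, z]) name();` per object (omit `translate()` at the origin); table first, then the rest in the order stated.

table();
translate([0, -696, 0]) bookshelf();
translate([577, 78, 765]) table_2();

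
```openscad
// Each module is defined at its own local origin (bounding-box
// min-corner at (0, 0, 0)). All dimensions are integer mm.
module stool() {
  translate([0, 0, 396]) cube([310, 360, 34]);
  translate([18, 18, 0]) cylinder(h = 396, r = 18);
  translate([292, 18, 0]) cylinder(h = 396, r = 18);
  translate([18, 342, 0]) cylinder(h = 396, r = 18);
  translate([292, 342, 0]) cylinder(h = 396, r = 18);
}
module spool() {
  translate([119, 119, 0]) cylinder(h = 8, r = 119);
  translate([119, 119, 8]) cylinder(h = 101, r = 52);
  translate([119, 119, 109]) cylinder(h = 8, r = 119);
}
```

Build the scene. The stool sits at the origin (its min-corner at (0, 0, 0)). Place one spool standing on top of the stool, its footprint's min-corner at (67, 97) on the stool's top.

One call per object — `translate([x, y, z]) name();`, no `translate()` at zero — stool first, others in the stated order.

stool();
translate([67, 97, 430]) spool();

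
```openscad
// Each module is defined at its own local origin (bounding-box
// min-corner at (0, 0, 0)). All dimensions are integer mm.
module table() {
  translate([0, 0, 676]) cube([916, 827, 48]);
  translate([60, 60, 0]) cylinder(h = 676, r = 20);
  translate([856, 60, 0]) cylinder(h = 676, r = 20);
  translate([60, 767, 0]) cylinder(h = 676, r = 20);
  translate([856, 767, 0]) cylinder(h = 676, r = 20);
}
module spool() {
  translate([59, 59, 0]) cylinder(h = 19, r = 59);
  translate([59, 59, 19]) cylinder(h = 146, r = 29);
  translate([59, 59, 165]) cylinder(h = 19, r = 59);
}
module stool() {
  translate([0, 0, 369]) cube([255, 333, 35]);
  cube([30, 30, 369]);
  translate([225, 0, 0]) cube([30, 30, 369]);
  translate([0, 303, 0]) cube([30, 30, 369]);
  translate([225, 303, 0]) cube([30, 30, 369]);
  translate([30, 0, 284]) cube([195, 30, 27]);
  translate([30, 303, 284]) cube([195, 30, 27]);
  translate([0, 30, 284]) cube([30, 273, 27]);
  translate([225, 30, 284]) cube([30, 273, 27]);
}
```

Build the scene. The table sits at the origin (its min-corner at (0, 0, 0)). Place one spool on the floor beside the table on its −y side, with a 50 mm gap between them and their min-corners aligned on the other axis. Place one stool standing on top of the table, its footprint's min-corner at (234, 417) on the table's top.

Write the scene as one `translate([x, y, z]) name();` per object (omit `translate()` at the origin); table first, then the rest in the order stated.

table();
translate([0, -168, 0]) spool();
translate([234, 417, 724]) stool();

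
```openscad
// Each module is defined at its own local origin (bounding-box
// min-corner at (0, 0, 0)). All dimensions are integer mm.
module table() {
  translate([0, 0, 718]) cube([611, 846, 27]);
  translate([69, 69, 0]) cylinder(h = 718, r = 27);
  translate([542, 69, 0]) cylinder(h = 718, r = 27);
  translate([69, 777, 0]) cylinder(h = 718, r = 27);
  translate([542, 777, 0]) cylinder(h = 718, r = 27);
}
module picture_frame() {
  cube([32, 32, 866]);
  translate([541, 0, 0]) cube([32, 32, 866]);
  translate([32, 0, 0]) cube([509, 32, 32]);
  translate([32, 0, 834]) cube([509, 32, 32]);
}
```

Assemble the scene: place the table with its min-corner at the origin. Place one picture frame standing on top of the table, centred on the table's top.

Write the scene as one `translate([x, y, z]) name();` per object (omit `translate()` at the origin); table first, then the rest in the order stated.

table();
translate([19, 407, 745]) picture_frame();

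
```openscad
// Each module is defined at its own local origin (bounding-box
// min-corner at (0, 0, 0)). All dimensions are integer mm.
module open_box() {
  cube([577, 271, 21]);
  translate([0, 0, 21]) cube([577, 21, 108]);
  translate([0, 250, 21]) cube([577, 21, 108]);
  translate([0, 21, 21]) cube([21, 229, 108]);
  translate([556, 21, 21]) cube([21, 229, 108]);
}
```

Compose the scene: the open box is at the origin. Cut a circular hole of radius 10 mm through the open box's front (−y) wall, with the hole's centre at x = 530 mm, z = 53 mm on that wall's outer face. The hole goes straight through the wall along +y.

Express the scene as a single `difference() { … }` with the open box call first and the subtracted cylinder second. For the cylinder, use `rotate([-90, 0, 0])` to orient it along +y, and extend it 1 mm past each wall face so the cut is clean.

difference() {
  open_box();
  translate([530, -1, 53]) rotate([-90, 0, 0]) cylinder(h = 23, r = 10);
}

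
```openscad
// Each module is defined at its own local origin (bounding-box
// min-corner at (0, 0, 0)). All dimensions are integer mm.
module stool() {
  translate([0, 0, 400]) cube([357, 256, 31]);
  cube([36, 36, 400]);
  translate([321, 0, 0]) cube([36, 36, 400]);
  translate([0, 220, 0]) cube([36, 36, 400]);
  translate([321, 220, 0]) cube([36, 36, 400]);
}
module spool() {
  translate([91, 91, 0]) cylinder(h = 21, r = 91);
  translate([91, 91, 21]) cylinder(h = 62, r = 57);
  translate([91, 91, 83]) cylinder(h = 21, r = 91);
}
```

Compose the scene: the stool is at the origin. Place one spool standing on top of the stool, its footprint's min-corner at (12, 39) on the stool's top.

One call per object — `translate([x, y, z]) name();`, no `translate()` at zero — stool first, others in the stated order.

stool();
translate([12, 39, 431]) spool();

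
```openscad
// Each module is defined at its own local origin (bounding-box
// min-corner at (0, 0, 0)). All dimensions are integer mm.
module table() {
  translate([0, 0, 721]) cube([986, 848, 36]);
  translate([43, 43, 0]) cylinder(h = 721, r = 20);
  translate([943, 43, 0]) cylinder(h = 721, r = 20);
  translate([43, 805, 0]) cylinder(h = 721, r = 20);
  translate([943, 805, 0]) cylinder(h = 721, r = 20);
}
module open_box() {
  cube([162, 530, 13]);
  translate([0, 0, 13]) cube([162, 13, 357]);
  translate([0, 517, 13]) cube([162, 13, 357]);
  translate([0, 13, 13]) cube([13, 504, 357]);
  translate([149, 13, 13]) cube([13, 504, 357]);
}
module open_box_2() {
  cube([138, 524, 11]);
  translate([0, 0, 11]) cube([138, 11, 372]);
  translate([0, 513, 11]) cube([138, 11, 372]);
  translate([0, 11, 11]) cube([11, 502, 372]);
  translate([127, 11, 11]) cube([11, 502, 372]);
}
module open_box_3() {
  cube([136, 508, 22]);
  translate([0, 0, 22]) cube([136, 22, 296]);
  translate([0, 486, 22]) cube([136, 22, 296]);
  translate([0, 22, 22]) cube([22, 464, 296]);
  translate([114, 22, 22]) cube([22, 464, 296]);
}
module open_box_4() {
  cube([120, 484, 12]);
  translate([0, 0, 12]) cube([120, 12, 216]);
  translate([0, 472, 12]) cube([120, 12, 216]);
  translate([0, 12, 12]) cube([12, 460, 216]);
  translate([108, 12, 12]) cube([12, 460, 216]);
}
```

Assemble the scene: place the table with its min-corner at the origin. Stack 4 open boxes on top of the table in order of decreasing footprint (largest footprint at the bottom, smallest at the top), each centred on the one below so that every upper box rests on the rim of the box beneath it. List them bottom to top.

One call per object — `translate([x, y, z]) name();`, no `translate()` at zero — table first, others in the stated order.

table();
translate([412, 159, 757]) open_box();
translate([424, 162, 1127]) open_box_2();
translate([425, 170, 1510]) open_box_3();
translate([433, 182, 1828]) open_box_4();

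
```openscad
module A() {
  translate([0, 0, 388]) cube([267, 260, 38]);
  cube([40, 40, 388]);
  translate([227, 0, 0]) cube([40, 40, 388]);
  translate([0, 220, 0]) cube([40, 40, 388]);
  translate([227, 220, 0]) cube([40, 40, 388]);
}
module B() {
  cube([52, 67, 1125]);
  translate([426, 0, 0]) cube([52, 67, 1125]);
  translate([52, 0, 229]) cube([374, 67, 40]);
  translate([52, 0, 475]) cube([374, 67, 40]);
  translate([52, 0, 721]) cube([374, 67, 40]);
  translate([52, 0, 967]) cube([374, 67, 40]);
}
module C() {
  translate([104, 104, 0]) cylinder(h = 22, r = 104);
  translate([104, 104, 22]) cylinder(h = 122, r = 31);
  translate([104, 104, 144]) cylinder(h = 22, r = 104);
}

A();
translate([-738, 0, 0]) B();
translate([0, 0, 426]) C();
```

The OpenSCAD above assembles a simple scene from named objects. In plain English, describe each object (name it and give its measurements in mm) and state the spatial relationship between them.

A is a four-legged stool. The seat is a 267×260×38 mm slab whose top surface is at z = 426 mm; four square legs, each 40×40 mm in cross-section, run from the floor (z = 0) to the underside of the seat, each flush with a corner of the seat.

B is a wooden ladder with two side rails of 52×67 mm section and 1125 mm height, set 478 mm apart overall. Between them run 4 rectangular rungs (67 mm deep, 40 mm thick), front faces flush with the rails' −y face. The bottom of the first rung is 229 mm above the floor and each subsequent rung is 246 mm higher than the one below.

C is a spool: two coaxial disc flanges of radius 104 mm and thickness 22 mm, joined by a core cylinder of radius 31 mm and height 122 mm. The lower flange rests on z = 0 and the three cylinders share a vertical axis.

The ladder is on the floor beside the stool on its −x side. The spool is on top of the stool.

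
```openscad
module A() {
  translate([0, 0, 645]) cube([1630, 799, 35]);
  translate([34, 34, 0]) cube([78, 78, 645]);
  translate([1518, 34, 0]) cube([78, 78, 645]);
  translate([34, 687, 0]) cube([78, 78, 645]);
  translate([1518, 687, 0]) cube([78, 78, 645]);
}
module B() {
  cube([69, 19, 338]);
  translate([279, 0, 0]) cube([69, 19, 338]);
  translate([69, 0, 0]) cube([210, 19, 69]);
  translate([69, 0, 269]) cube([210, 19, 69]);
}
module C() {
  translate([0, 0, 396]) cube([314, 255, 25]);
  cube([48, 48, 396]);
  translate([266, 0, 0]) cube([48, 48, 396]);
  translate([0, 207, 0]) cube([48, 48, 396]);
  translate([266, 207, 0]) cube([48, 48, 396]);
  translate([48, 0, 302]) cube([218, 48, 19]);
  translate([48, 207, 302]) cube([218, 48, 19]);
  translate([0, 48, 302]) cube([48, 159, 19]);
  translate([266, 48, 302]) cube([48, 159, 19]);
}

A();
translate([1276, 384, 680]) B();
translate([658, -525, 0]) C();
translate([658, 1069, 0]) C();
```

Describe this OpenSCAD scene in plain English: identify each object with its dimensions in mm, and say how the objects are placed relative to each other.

A is a table: top 1630 mm (x) × 799 mm (y), 35 mm thick, upper face at z = 680 mm, on four 78×78 mm square legs, each inset 34 mm from the nearest pair of top edges, running from z = 0 to the bottom of the top.

B is a rectangular picture frame lying in the x–z plane (depth along y). The opening is 210 mm wide (x) by 200 mm tall (z), surrounded by a border 69 mm wide on all four sides. The frame is 19 mm deep and is made of two full-height vertical stiles with two horizontal rails fitted between them.

C is a simple wooden stool: a rectangular seat 314 mm (x) by 255 mm (y), 25 mm thick, top face at z = 421 mm, on four square legs, each 48×48 mm in cross-section. The legs rest on z = 0, each flush with a corner of the seat. Four stretchers, 48 mm wide and 19 mm tall, connect adjacent legs with their undersides at z = 302 mm, each running between the inner faces of the legs it joins and aligned with the legs' outer faces on the other axis.

The picture frame is on top of the table. Two stools sit around the table at the −y, +y sides.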